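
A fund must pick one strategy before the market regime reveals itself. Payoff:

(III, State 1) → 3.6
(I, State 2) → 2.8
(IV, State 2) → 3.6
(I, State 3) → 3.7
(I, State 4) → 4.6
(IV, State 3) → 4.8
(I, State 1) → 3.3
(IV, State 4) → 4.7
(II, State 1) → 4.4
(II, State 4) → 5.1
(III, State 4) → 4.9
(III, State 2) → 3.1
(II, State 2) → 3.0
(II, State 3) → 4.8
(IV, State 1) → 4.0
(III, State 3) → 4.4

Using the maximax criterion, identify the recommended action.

II

Row maxima: I=4.6, II=5.1, III=4.9, IV=4.8
Best best-case = 5.1 → II.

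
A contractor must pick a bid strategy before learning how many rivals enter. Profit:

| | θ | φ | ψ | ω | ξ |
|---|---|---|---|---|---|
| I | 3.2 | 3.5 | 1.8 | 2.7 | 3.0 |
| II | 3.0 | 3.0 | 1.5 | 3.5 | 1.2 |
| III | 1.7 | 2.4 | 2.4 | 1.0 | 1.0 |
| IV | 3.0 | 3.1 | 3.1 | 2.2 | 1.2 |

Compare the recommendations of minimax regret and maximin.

minimax regret → I; maximin → I (agree)

Column bests: θ=3.2, φ=3.5, ψ=3.1, ω=3.5, ξ=3.0.
I regrets: 0.0, 0.0, 1.3, 0.8, 0.0 → max 1.3
II regrets: 0.2, 0.5, 1.6, 0.0, 1.8 → max 1.8
III regrets: 1.5, 1.1, 0.7, 2.5, 2.0 → max 2.5
IV regrets: 0.2, 0.4, 0.0, 1.3, 1.8 → max 1.8
Smallest max regret = 1.3 → I.
Row minima: I=1.8, II=1.2, III=1.0, IV=1.2
Best worst-case = 1.8 → I.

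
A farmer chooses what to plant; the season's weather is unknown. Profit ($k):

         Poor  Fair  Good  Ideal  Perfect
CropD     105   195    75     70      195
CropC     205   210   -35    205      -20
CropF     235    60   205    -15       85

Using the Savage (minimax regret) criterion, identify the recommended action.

Column bests: Poor=235, Fair=210, Good=205, Ideal=205, Perfect=195.
CropD regrets: 130, 15, 130, 135, 0 → max 135
CropC regrets: 30, 0, 240, 0, 215 → max 240
CropF regrets: 0, 150, 0, 220, 110 → max 220
Smallest max regret = 135 → CropD.

CropD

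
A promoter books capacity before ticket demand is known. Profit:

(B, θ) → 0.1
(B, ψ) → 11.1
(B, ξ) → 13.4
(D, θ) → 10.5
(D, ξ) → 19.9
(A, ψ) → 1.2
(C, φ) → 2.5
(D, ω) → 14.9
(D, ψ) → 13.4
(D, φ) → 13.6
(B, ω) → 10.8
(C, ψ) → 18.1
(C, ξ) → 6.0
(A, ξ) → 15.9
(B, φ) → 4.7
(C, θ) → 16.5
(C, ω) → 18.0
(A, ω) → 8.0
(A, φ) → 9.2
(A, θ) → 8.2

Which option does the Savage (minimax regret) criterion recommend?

D

Column bests: θ=16.5, φ=13.6, ψ=18.1, ω=18.0, ξ=19.9.
A regrets: 8.3, 4.4, 16.9, 10.0, 4.0 → max 16.9
B regrets: 16.4, 8.9, 7.0, 7.2, 6.5 → max 16.4
C regrets: 0.0, 11.1, 0.0, 0.0, 13.9 → max 13.9
D regrets: 6.0, 0.0, 4.7, 3.1, 0.0 → max 6.0
Smallest max regret = 6.0 → D.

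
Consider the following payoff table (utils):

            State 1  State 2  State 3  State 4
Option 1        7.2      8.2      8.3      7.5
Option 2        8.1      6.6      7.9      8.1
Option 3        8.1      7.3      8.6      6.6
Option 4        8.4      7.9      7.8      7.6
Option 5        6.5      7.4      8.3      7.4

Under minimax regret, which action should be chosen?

Option 4

Column bests: State 1=8.4, State 2=8.2, State 3=8.6, State 4=8.1.
Option 1 regrets: 1.2, 0.0, 0.3, 0.6 → max 1.2
Option 2 regrets: 0.3, 1.6, 0.7, 0.0 → max 1.6
Option 3 regrets: 0.3, 0.9, 0.0, 1.5 → max 1.5
Option 4 regrets: 0.0, 0.3, 0.8, 0.5 → max 0.8
Option 5 regrets: 1.9, 0.8, 0.3, 0.7 → max 1.9
Smallest max regret = 0.8 → Option 4.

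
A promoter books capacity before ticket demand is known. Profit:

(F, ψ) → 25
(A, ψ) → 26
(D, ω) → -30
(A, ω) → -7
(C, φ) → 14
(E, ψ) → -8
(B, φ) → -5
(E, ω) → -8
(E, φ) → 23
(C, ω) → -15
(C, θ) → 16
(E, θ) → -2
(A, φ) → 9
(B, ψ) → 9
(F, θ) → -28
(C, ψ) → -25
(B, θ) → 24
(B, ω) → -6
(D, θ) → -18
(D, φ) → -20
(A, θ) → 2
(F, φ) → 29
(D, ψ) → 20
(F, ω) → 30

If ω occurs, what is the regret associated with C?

45

Best payoff under ω is 30.
Regret = 30 − (-15) = 45.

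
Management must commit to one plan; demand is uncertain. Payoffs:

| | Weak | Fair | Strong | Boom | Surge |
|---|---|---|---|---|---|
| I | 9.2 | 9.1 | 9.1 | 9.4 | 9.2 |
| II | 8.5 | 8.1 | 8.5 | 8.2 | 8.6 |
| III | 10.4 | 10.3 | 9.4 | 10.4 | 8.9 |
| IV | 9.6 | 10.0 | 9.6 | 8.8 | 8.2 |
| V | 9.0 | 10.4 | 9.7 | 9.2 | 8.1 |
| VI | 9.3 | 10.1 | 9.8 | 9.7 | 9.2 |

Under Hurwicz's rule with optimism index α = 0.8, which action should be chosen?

III

I: 0.8·9.4 + 0.2·9.1 = 9.34
II: 0.8·8.6 + 0.2·8.1 = 8.5
III: 0.8·10.4 + 0.2·8.9 = 10.1
IV: 0.8·10.0 + 0.2·8.2 = 9.64
V: 0.8·10.4 + 0.2·8.1 = 9.94
VI: 0.8·10.1 + 0.2·9.2 = 9.92
Highest Hurwicz score = 10.1 → III.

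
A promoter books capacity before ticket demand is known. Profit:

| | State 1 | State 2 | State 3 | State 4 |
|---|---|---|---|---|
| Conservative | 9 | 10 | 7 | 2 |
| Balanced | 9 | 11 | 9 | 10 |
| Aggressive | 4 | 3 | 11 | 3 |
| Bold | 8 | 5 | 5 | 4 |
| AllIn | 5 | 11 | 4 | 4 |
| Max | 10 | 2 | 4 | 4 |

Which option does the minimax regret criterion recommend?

Balanced

Column bests: State 1=10, State 2=11, State 3=11, State 4=10.
Conservative regrets: 1, 1, 4, 8 → max 8
Balanced regrets: 1, 0, 2, 0 → max 2
Aggressive regrets: 6, 8, 0, 7 → max 8
Bold regrets: 2, 6, 6, 6 → max 6
AllIn regrets: 5, 0, 7, 6 → max 7
Max regrets: 0, 9, 7, 6 → max 9
Smallest max regret = 2 → Balanced.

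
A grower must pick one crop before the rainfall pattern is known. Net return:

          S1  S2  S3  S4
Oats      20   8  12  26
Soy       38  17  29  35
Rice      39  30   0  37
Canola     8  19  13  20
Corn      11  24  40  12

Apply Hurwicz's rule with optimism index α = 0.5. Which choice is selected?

Oats: 0.5·26 + 0.5·8 = 17
Soy: 0.5·38 + 0.5·17 = 27.5
Rice: 0.5·39 + 0.5·0 = 19.5
Canola: 0.5·20 + 0.5·8 = 14
Corn: 0.5·40 + 0.5·11 = 25.5
Highest Hurwicz score = 27.5 → Soy.

Soy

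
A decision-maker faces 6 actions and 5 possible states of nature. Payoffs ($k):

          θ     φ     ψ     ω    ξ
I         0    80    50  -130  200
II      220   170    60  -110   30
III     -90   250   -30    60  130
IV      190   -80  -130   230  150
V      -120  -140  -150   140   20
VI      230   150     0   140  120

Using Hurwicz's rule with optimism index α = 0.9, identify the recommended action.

I: 0.9·200 + 0.1·(-130) = 167
II: 0.9·220 + 0.1·(-110) = 187
III: 0.9·250 + 0.1·(-90) = 216
IV: 0.9·230 + 0.1·(-130) = 194
V: 0.9·140 + 0.1·(-150) = 111
VI: 0.9·230 + 0.1·0 = 207
Highest Hurwicz score = 216 → III.

III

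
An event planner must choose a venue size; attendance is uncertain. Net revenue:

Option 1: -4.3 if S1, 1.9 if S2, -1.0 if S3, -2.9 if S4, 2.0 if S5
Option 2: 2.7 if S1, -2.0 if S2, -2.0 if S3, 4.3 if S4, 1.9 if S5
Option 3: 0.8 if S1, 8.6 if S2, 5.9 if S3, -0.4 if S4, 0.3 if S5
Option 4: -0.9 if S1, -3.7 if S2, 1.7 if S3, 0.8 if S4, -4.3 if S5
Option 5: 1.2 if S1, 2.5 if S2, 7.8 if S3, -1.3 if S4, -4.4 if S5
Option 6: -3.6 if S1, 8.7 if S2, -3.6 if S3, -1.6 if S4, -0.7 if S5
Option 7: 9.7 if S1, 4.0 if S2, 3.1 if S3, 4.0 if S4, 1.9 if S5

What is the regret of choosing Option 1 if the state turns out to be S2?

Best payoff under S2 is 8.7.
Regret = 8.7 − 1.9 = 6.8.

6.8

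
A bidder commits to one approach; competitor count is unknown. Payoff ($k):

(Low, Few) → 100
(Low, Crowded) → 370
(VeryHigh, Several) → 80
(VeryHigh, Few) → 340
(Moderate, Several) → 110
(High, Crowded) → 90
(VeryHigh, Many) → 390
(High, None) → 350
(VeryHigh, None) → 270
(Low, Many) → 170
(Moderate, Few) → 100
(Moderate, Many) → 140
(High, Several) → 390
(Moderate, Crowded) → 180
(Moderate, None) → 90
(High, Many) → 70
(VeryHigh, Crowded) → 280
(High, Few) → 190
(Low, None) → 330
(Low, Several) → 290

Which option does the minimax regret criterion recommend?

Column bests: None=350, Few=340, Several=390, Many=390, Crowded=370.
Low regrets: 20, 240, 100, 220, 0 → max 240
Moderate regrets: 260, 240, 280, 250, 190 → max 280
High regrets: 0, 150, 0, 320, 280 → max 320
VeryHigh regrets: 80, 0, 310, 0, 90 → max 310
Smallest max regret = 240 → Low.

Low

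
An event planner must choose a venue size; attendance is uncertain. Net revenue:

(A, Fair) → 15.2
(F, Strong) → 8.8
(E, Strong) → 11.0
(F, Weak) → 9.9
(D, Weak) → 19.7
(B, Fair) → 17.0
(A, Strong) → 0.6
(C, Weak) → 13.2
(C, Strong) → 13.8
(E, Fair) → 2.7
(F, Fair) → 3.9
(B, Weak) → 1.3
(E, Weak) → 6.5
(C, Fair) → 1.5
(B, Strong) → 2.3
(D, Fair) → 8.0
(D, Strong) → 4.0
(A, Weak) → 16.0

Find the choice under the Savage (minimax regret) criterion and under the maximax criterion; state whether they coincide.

Column bests: Weak=19.7, Fair=17.0, Strong=13.8.
A regrets: 3.7, 1.8, 13.2 → max 13.2
B regrets: 18.4, 0.0, 11.5 → max 18.4
C regrets: 6.5, 15.5, 0.0 → max 15.5
D regrets: 0.0, 9.0, 9.8 → max 9.8
E regrets: 13.2, 14.3, 2.8 → max 14.3
F regrets: 9.8, 13.1, 5.0 → max 13.1
Smallest max regret = 9.8 → D.
Row maxima: A=16.0, B=17.0, C=13.8, D=19.7, E=11.0, F=9.9
Best best-case = 19.7 → D.

minimax regret → D; maximax → D (agree)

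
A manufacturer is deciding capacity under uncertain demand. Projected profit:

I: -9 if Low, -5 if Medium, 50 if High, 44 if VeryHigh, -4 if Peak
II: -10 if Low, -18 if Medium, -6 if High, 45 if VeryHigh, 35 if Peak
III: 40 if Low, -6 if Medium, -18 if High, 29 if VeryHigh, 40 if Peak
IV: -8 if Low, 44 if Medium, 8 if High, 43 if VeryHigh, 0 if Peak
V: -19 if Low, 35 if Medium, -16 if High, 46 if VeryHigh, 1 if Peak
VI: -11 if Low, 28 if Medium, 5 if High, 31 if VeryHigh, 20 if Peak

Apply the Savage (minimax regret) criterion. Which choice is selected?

IV

Column bests: Low=40, Medium=44, High=50, VeryHigh=46, Peak=40.
I regrets: 49, 49, 0, 2, 44 → max 49
II regrets: 50, 62, 56, 1, 5 → max 62
III regrets: 0, 50, 68, 17, 0 → max 68
IV regrets: 48, 0, 42, 3, 40 → max 48
V regrets: 59, 9, 66, 0, 39 → max 66
VI regrets: 51, 16, 45, 15, 20 → max 51
Smallest max regret = 48 → IV.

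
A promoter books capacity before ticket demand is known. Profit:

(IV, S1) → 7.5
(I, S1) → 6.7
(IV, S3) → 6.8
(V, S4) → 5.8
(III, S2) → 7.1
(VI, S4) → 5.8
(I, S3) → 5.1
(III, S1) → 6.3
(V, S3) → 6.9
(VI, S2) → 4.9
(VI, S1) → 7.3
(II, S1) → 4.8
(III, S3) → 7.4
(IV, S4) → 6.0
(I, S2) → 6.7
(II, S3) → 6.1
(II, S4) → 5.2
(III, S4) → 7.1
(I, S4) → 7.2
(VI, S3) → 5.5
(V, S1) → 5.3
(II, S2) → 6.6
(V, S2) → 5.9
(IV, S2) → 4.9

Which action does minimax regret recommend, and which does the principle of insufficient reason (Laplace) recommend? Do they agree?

minimax regret → III; laplace → III (agree)

Column bests: S1=7.5, S2=7.1, S3=7.4, S4=7.2.
I regrets: 0.8, 0.4, 2.3, 0.0 → max 2.3
II regrets: 2.7, 0.5, 1.3, 2.0 → max 2.7
III regrets: 1.2, 0.0, 0.0, 0.1 → max 1.2
IV regrets: 0.0, 2.2, 0.6, 1.2 → max 2.2
V regrets: 2.2, 1.2, 0.5, 1.4 → max 2.2
VI regrets: 0.2, 2.2, 1.9, 1.4 → max 2.2
Smallest max regret = 1.2 → III.
Row averages: I=6.425, II=5.675, III=6.975, IV=6.3, V=5.975, VI=5.875
Highest average = 6.975 → III.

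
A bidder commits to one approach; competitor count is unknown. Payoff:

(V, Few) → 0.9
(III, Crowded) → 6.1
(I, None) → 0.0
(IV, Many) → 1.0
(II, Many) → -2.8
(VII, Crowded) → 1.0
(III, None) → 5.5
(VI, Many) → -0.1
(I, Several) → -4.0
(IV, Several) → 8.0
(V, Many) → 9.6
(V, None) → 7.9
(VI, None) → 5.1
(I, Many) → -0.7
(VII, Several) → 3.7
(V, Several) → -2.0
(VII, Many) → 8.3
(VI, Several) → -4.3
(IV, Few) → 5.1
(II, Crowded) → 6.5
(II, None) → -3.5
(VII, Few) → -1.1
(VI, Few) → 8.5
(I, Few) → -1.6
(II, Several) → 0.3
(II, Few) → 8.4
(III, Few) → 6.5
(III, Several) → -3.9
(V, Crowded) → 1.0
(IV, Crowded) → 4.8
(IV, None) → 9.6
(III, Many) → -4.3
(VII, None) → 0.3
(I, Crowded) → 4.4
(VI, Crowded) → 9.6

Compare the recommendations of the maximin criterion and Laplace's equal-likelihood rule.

maximin → IV; laplace → IV (agree)

Row minima: I=-4.0, II=-3.5, III=-4.3, IV=1.0, V=-2.0, VI=-4.3, VII=-1.1
Best worst-case = 1.0 → IV.
Row averages: I=-0.38, II=1.78, III=1.98, IV=5.7, V=3.48, VI=3.76, VII=2.44
Highest average = 5.7 → IV.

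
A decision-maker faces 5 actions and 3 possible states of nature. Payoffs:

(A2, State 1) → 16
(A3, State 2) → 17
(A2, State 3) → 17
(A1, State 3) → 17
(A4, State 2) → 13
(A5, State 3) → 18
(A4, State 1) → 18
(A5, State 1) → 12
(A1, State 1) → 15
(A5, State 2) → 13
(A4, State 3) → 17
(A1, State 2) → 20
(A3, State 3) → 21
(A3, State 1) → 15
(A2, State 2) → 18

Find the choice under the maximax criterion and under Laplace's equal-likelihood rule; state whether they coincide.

maximax → A3; laplace → A3 (agree)

Row maxima: A1=20, A2=18, A3=21, A4=18, A5=18
Best best-case = 21 → A3.
Row averages: A1=52/3, A2=17, A3=53/3, A4=16, A5=43/3
Highest average = 53/3 → A3.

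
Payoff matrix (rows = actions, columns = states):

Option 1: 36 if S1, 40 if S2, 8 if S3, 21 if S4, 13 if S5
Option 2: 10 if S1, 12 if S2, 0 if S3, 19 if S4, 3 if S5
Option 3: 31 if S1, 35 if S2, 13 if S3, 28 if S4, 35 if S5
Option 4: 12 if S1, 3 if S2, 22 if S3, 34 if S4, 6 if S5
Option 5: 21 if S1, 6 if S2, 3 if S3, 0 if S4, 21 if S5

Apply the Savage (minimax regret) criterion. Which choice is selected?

Column bests: S1=36, S2=40, S3=22, S4=34, S5=35.
Option 1 regrets: 0, 0, 14, 13, 22 → max 22
Option 2 regrets: 26, 28, 22, 15, 32 → max 32
Option 3 regrets: 5, 5, 9, 6, 0 → max 9
Option 4 regrets: 24, 37, 0, 0, 29 → max 37
Option 5 regrets: 15, 34, 19, 34, 14 → max 34
Smallest max regret = 9 → Option 3.

Option 3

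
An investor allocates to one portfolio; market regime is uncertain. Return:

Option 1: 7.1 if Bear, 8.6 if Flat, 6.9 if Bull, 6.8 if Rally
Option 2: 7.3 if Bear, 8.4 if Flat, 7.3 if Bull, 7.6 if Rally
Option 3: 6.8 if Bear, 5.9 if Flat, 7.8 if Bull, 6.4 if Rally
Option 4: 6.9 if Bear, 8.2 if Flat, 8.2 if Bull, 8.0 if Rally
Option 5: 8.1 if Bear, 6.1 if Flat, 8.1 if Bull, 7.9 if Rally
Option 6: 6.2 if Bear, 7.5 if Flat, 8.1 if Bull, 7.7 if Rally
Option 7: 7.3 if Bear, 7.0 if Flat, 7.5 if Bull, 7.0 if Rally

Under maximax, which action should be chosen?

Option 1

Row maxima: Option 1=8.6, Option 2=8.4, Option 3=7.8, Option 4=8.2, Option 5=8.1, Option 6=8.1, Option 7=7.5
Best best-case = 8.6 → Option 1.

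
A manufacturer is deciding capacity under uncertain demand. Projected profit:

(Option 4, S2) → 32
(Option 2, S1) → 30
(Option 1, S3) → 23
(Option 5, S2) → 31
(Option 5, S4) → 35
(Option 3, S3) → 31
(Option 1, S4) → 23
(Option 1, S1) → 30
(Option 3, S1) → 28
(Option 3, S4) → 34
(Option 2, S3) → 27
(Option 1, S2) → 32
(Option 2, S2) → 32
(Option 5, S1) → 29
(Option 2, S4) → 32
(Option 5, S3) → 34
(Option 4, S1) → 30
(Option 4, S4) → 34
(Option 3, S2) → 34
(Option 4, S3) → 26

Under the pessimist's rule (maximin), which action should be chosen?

Option 5

Row minima: Option 1=23, Option 2=27, Option 3=28, Option 4=26, Option 5=29
Best worst-case = 29 → Option 5.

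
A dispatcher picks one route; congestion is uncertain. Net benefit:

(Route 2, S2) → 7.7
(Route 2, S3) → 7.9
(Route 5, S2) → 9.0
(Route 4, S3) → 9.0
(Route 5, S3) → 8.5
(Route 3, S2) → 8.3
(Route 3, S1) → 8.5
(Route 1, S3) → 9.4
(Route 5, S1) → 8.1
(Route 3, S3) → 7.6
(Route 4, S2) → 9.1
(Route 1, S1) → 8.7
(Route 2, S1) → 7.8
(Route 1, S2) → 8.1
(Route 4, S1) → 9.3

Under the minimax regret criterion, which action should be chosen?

Route 4

Column bests: S1=9.3, S2=9.1, S3=9.4.
Route 1 regrets: 0.6, 1.0, 0.0 → max 1.0
Route 2 regrets: 1.5, 1.4, 1.5 → max 1.5
Route 3 regrets: 0.8, 0.8, 1.8 → max 1.8
Route 4 regrets: 0.0, 0.0, 0.4 → max 0.4
Route 5 regrets: 1.2, 0.1, 0.9 → max 1.2
Smallest max regret = 0.4 → Route 4.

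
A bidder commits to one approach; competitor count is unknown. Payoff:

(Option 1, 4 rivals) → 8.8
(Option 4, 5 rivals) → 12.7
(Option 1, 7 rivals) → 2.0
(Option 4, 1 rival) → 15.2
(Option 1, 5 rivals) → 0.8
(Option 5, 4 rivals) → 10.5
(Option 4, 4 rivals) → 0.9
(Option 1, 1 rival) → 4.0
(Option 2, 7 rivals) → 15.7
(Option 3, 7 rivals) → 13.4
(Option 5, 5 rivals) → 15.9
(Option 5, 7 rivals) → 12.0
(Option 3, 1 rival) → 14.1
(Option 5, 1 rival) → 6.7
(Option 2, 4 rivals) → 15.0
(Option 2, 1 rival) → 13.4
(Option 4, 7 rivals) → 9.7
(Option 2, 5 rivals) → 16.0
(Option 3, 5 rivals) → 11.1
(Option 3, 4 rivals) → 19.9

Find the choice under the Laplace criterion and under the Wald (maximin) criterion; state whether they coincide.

Row averages: Option 1=3.9, Option 2=15.025, Option 3=14.625, Option 4=9.625, Option 5=11.275
Highest average = 15.025 → Option 2.
Row minima: Option 1=0.8, Option 2=13.4, Option 3=11.1, Option 4=0.9, Option 5=6.7
Best worst-case = 13.4 → Option 2.

laplace → Option 2; maximin → Option 2 (agree)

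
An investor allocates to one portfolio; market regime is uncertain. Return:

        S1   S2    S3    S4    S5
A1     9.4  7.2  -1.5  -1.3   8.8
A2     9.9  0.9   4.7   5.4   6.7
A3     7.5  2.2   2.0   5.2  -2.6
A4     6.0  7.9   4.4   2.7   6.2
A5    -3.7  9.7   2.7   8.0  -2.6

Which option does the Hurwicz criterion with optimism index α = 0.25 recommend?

A4

A1: 0.25·9.4 + 0.75·(-1.5) = 1.225
A2: 0.25·9.9 + 0.75·0.9 = 3.15
A3: 0.25·7.5 + 0.75·(-2.6) = -0.075
A4: 0.25·7.9 + 0.75·2.7 = 4
A5: 0.25·9.7 + 0.75·(-3.7) = -0.35
Highest Hurwicz score = 4 → A4.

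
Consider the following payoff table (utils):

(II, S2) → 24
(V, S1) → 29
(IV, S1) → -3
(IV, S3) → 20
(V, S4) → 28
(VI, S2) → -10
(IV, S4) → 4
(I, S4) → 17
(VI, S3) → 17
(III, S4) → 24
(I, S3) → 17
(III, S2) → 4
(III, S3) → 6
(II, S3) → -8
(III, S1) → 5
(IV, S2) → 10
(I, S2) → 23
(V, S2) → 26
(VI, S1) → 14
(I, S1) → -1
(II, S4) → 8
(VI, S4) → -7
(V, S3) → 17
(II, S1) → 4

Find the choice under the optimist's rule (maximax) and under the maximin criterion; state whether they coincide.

maximax → V; maximin → V (agree)

Row maxima: I=23, II=24, III=24, IV=20, V=29, VI=17
Best best-case = 29 → V.
Row minima: I=-1, II=-8, III=4, IV=-3, V=17, VI=-10
Best worst-case = 17 → V.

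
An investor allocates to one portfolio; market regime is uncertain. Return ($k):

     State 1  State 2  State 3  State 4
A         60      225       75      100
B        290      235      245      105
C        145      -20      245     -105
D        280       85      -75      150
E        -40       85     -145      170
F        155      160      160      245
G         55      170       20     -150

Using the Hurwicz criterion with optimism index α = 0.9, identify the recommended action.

B

A: 0.9·225 + 0.1·60 = 208.5
B: 0.9·290 + 0.1·105 = 271.5
C: 0.9·245 + 0.1·(-105) = 210
D: 0.9·280 + 0.1·(-75) = 244.5
E: 0.9·170 + 0.1·(-145) = 138.5
F: 0.9·245 + 0.1·155 = 236
G: 0.9·170 + 0.1·(-150) = 138
Highest Hurwicz score = 271.5 → B.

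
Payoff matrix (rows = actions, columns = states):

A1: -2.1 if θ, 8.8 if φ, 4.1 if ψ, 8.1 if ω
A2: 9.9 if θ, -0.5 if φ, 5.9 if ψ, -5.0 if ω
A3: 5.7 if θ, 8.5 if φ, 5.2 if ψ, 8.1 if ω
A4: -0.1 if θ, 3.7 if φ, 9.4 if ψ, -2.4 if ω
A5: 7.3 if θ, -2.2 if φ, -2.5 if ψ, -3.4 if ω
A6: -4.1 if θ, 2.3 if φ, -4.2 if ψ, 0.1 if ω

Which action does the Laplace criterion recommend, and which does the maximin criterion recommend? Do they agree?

laplace → A3; maximin → A3 (agree)

Row averages: A1=4.725, A2=2.575, A3=6.875, A4=2.65, A5=-0.2, A6=-1.475
Highest average = 6.875 → A3.
Row minima: A1=-2.1, A2=-5.0, A3=5.2, A4=-2.4, A5=-3.4, A6=-4.2
Best worst-case = 5.2 → A3.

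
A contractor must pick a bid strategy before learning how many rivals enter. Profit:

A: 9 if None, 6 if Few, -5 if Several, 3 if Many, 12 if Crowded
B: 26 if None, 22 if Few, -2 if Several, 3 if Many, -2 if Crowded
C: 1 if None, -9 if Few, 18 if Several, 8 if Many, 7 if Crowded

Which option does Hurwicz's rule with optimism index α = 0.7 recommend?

B

A: 0.7·12 + 0.3·(-5) = 6.9
B: 0.7·26 + 0.3·(-2) = 17.6
C: 0.7·18 + 0.3·(-9) = 9.9
Highest Hurwicz score = 17.6 → B.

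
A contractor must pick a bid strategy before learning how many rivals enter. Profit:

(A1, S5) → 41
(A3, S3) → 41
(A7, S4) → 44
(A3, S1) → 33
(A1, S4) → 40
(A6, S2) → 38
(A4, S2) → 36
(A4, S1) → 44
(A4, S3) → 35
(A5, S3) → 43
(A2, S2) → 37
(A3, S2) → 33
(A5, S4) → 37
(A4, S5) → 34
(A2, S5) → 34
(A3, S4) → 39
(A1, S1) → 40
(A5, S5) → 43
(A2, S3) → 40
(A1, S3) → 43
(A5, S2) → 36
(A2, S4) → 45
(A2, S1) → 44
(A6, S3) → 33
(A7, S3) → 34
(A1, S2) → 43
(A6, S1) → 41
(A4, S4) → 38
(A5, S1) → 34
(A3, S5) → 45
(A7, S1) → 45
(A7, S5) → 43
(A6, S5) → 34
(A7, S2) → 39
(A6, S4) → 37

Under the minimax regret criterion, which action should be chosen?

Column bests: S1=45, S2=43, S3=43, S4=45, S5=45.
A1 regrets: 5, 0, 0, 5, 4 → max 5
A2 regrets: 1, 6, 3, 0, 11 → max 11
A3 regrets: 12, 10, 2, 6, 0 → max 12
A4 regrets: 1, 7, 8, 7, 11 → max 11
A5 regrets: 11, 7, 0, 8, 2 → max 11
A6 regrets: 4, 5, 10, 8, 11 → max 11
A7 regrets: 0, 4, 9, 1, 2 → max 9
Smallest max regret = 5 → A1.

A1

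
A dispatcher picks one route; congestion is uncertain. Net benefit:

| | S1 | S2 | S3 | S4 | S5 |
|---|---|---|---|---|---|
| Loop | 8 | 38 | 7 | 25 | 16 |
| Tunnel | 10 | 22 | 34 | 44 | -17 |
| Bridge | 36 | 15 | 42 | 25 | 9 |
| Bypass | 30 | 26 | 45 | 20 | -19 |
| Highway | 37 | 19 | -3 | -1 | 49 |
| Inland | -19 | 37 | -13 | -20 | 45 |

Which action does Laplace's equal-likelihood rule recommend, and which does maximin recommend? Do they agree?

Row averages: Loop=18.8, Tunnel=18.6, Bridge=25.4, Bypass=20.4, Highway=20.2, Inland=6
Highest average = 25.4 → Bridge.
Row minima: Loop=7, Tunnel=-17, Bridge=9, Bypass=-19, Highway=-3, Inland=-20
Best worst-case = 9 → Bridge.

laplace → Bridge; maximin → Bridge (agree)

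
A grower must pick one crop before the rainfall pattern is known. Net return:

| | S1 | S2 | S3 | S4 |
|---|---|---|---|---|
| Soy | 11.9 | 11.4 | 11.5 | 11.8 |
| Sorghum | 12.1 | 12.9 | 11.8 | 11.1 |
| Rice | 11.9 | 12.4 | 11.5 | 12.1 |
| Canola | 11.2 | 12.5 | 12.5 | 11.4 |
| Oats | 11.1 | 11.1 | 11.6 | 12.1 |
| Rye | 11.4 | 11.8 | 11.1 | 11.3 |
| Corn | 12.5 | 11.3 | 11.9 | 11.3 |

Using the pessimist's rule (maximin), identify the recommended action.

Rice

Row minima: Soy=11.4, Sorghum=11.1, Rice=11.5, Canola=11.2, Oats=11.1, Rye=11.1, Corn=11.3
Best worst-case = 11.5 → Rice.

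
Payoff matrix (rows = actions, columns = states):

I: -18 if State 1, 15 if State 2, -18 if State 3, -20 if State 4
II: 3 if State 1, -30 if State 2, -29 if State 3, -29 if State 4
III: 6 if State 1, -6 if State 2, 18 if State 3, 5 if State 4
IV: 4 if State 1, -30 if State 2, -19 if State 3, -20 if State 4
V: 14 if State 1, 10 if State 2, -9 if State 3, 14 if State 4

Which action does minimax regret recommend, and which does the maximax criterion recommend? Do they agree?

Column bests: State 1=14, State 2=15, State 3=18, State 4=14.
I regrets: 32, 0, 36, 34 → max 36
II regrets: 11, 45, 47, 43 → max 47
III regrets: 8, 21, 0, 9 → max 21
IV regrets: 10, 45, 37, 34 → max 45
V regrets: 0, 5, 27, 0 → max 27
Smallest max regret = 21 → III.
Row maxima: I=15, II=3, III=18, IV=4, V=14
Best best-case = 18 → III.

minimax regret → III; maximax → III (agree)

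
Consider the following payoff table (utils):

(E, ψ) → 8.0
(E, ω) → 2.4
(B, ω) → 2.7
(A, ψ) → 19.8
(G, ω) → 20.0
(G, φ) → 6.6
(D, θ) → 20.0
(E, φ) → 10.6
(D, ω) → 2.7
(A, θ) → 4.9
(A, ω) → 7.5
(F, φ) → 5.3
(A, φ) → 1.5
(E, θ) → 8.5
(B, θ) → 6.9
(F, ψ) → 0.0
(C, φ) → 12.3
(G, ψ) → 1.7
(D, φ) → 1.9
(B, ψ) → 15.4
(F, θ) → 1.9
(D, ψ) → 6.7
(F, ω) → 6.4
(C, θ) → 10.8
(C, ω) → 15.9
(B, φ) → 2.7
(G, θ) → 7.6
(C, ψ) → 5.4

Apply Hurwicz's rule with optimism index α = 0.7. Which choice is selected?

A: 0.7·19.8 + 0.3·1.5 = 14.31
B: 0.7·15.4 + 0.3·2.7 = 11.59
C: 0.7·15.9 + 0.3·5.4 = 12.75
D: 0.7·20.0 + 0.3·1.9 = 14.57
E: 0.7·10.6 + 0.3·2.4 = 8.14
F: 0.7·6.4 + 0.3·0.0 = 4.48
G: 0.7·20.0 + 0.3·1.7 = 14.51
Highest Hurwicz score = 14.57 → D.

D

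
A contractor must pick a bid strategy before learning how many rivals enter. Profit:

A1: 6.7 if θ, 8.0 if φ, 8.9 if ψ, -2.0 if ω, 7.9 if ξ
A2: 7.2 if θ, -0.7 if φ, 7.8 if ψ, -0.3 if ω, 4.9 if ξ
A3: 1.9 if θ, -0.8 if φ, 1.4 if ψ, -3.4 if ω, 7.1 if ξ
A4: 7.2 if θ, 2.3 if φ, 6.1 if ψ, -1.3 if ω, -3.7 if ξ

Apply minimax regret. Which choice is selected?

Column bests: θ=7.2, φ=8.0, ψ=8.9, ω=-0.3, ξ=7.9.
A1 regrets: 0.5, 0.0, 0.0, 1.7, 0.0 → max 1.7
A2 regrets: 0.0, 8.7, 1.1, 0.0, 3.0 → max 8.7
A3 regrets: 5.3, 8.8, 7.5, 3.1, 0.8 → max 8.8
A4 regrets: 0.0, 5.7, 2.8, 1.0, 11.6 → max 11.6
Smallest max regret = 1.7 → A1.

A1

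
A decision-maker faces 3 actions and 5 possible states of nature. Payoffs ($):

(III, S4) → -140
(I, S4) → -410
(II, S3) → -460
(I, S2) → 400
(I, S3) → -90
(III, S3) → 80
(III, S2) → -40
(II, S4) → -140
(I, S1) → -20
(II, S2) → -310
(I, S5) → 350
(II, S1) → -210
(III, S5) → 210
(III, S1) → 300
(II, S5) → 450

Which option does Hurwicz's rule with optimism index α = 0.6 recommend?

III

I: 0.6·400 + 0.4·(-410) = 76
II: 0.6·450 + 0.4·(-460) = 86
III: 0.6·300 + 0.4·(-140) = 124
Highest Hurwicz score = 124 → III.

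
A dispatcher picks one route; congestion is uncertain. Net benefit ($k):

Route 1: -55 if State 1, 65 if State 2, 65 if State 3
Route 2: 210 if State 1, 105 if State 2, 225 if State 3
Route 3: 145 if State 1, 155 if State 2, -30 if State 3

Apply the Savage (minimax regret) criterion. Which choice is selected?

Column bests: State 1=210, State 2=155, State 3=225.
Route 1 regrets: 265, 90, 160 → max 265
Route 2 regrets: 0, 50, 0 → max 50
Route 3 regrets: 65, 0, 255 → max 255
Smallest max regret = 50 → Route 2.

Route 2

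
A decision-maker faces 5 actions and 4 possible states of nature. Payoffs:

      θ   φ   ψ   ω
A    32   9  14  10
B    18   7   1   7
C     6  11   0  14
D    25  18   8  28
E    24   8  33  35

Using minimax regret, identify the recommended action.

E

Column bests: θ=32, φ=18, ψ=33, ω=35.
A regrets: 0, 9, 19, 25 → max 25
B regrets: 14, 11, 32, 28 → max 32
C regrets: 26, 7, 33, 21 → max 33
D regrets: 7, 0, 25, 7 → max 25
E regrets: 8, 10, 0, 0 → max 10
Smallest max regret = 10 → E.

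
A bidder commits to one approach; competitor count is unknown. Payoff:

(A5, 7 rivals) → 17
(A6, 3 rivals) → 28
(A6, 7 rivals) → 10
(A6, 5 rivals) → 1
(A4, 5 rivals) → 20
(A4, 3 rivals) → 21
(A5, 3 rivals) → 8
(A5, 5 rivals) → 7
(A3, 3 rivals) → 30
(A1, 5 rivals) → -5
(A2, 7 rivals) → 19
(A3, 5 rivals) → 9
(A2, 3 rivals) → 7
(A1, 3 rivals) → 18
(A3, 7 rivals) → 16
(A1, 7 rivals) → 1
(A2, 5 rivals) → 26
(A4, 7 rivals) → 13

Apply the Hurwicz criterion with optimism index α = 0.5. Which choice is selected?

A3

A1: 0.5·18 + 0.5·(-5) = 6.5
A2: 0.5·26 + 0.5·7 = 16.5
A3: 0.5·30 + 0.5·9 = 19.5
A4: 0.5·21 + 0.5·13 = 17
A5: 0.5·17 + 0.5·7 = 12
A6: 0.5·28 + 0.5·1 = 14.5
Highest Hurwicz score = 19.5 → A3.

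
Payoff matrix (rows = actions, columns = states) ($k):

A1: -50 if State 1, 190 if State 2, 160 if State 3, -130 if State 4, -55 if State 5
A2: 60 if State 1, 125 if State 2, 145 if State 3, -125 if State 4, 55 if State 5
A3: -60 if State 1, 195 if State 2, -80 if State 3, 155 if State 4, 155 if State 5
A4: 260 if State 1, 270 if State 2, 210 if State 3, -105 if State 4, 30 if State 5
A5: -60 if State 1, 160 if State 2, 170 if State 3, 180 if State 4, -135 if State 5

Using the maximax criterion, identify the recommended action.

Row maxima: A1=190, A2=145, A3=195, A4=270, A5=180
Best best-case = 270 → A4.

A4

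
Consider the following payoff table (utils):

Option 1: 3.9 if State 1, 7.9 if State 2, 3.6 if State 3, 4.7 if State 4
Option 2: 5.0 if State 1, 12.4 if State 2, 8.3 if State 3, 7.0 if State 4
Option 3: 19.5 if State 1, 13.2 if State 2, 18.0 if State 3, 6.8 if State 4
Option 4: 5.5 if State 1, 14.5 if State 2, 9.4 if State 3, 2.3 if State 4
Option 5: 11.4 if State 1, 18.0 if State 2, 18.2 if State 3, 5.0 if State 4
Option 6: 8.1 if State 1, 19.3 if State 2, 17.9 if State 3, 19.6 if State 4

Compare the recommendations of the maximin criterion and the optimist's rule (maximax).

maximin → Option 6; maximax → Option 6 (agree)

Row minima: Option 1=3.6, Option 2=5.0, Option 3=6.8, Option 4=2.3, Option 5=5.0, Option 6=8.1
Best worst-case = 8.1 → Option 6.
Row maxima: Option 1=7.9, Option 2=12.4, Option 3=19.5, Option 4=14.5, Option 5=18.2, Option 6=19.6
Best best-case = 19.6 → Option 6.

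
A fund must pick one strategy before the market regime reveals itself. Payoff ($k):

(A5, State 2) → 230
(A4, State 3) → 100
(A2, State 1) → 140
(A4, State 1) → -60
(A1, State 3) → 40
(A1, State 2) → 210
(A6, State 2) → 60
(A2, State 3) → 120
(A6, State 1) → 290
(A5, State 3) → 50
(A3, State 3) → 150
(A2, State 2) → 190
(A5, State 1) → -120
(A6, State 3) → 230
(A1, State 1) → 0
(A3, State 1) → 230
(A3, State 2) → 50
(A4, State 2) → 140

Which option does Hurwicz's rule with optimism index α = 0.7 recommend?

A6

A1: 0.7·210 + 0.3·0 = 147
A2: 0.7·190 + 0.3·120 = 169
A3: 0.7·230 + 0.3·50 = 176
A4: 0.7·140 + 0.3·(-60) = 80
A5: 0.7·230 + 0.3·(-120) = 125
A6: 0.7·290 + 0.3·60 = 221
Highest Hurwicz score = 221 → A6.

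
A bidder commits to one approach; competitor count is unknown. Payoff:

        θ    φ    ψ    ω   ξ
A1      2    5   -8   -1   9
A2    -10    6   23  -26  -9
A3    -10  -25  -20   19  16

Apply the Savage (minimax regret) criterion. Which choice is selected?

Column bests: θ=2, φ=6, ψ=23, ω=19, ξ=16.
A1 regrets: 0, 1, 31, 20, 7 → max 31
A2 regrets: 12, 0, 0, 45, 25 → max 45
A3 regrets: 12, 31, 43, 0, 0 → max 43
Smallest max regret = 31 → A1.

A1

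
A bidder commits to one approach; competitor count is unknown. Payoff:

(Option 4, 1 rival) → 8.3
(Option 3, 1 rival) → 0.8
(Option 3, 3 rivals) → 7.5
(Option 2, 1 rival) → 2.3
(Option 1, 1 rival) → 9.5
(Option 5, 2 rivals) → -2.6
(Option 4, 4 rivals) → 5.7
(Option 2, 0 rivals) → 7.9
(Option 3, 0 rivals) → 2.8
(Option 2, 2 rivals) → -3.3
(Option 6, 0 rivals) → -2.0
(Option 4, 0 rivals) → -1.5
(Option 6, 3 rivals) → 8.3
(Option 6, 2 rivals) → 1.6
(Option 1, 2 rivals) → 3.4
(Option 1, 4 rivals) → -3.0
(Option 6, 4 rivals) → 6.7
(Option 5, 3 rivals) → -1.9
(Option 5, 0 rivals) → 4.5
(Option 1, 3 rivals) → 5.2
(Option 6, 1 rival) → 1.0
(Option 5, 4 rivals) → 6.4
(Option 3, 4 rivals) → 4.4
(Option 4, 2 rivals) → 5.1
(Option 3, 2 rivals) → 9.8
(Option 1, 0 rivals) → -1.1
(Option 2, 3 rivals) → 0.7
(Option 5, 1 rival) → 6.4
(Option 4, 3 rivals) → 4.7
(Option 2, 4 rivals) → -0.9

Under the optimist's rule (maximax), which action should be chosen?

Option 3

Row maxima: Option 1=9.5, Option 2=7.9, Option 3=9.8, Option 4=8.3, Option 5=6.4, Option 6=8.3
Best best-case = 9.8 → Option 3.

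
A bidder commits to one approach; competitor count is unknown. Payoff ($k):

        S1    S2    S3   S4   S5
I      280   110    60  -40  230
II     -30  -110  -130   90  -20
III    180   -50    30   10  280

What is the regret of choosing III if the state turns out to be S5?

Best payoff under S5 is 280.
Regret = 280 − 280 = 0.

0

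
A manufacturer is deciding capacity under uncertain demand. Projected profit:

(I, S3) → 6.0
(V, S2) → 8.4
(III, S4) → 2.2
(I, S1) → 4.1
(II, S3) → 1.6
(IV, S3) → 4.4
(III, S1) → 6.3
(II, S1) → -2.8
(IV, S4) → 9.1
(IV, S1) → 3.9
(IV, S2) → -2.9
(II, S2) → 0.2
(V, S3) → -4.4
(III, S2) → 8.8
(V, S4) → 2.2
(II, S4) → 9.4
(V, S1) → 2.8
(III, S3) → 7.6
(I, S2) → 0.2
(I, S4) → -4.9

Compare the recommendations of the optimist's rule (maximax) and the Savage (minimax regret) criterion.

Row maxima: I=6.0, II=9.4, III=8.8, IV=9.1, V=8.4
Best best-case = 9.4 → II.
Column bests: S1=6.3, S2=8.8, S3=7.6, S4=9.4.
I regrets: 2.2, 8.6, 1.6, 14.3 → max 14.3
II regrets: 9.1, 8.6, 6.0, 0.0 → max 9.1
III regrets: 0.0, 0.0, 0.0, 7.2 → max 7.2
IV regrets: 2.4, 11.7, 3.2, 0.3 → max 11.7
V regrets: 3.5, 0.4, 12.0, 7.2 → max 12.0
Smallest max regret = 7.2 → III.

maximax → II; minimax regret → III (disagree)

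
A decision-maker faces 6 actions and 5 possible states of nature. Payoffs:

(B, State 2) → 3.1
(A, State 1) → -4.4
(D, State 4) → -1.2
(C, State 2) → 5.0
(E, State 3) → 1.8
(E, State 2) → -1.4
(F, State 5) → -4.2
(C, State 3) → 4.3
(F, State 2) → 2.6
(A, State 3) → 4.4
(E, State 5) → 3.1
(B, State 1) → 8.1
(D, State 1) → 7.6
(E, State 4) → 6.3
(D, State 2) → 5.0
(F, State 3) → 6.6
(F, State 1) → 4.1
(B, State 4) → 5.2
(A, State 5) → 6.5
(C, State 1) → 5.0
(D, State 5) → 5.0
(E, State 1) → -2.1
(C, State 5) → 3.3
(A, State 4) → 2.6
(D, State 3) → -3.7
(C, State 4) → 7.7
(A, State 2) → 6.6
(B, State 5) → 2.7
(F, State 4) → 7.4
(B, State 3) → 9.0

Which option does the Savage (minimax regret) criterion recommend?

B

Column bests: State 1=8.1, State 2=6.6, State 3=9.0, State 4=7.7, State 5=6.5.
A regrets: 12.5, 0.0, 4.6, 5.1, 0.0 → max 12.5
B regrets: 0.0, 3.5, 0.0, 2.5, 3.8 → max 3.8
C regrets: 3.1, 1.6, 4.7, 0.0, 3.2 → max 4.7
D regrets: 0.5, 1.6, 12.7, 8.9, 1.5 → max 12.7
E regrets: 10.2, 8.0, 7.2, 1.4, 3.4 → max 10.2
F regrets: 4.0, 4.0, 2.4, 0.3, 10.7 → max 10.7
Smallest max regret = 3.8 → B.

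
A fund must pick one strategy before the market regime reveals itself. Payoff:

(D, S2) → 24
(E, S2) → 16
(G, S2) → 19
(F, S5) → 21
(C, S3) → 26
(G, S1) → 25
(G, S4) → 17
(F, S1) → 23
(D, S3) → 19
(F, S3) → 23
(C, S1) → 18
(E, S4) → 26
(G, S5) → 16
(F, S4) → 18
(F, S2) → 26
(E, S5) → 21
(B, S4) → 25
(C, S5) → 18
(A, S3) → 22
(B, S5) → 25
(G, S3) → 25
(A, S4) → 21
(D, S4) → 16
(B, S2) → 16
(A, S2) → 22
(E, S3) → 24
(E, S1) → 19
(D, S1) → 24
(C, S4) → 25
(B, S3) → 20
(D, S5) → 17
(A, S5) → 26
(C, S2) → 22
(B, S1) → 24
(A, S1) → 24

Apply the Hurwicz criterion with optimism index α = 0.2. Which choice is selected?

A: 0.2·26 + 0.8·21 = 22
B: 0.2·25 + 0.8·16 = 17.8
C: 0.2·26 + 0.8·18 = 19.6
D: 0.2·24 + 0.8·16 = 17.6
E: 0.2·26 + 0.8·16 = 18
F: 0.2·26 + 0.8·18 = 19.6
G: 0.2·25 + 0.8·16 = 17.8
Highest Hurwicz score = 22 → A.

A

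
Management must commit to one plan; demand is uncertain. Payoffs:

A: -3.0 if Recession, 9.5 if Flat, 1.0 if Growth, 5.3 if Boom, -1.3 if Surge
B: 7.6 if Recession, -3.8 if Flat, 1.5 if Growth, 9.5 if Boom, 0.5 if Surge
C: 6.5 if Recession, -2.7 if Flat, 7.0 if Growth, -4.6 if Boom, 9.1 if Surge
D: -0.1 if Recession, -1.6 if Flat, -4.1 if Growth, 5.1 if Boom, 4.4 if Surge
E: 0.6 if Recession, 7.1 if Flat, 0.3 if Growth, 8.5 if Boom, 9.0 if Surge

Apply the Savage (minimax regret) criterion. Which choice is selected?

Column bests: Recession=7.6, Flat=9.5, Growth=7.0, Boom=9.5, Surge=9.1.
A regrets: 10.6, 0.0, 6.0, 4.2, 10.4 → max 10.6
B regrets: 0.0, 13.3, 5.5, 0.0, 8.6 → max 13.3
C regrets: 1.1, 12.2, 0.0, 14.1, 0.0 → max 14.1
D regrets: 7.7, 11.1, 11.1, 4.4, 4.7 → max 11.1
E regrets: 7.0, 2.4, 6.7, 1.0, 0.1 → max 7.0
Smallest max regret = 7.0 → E.

E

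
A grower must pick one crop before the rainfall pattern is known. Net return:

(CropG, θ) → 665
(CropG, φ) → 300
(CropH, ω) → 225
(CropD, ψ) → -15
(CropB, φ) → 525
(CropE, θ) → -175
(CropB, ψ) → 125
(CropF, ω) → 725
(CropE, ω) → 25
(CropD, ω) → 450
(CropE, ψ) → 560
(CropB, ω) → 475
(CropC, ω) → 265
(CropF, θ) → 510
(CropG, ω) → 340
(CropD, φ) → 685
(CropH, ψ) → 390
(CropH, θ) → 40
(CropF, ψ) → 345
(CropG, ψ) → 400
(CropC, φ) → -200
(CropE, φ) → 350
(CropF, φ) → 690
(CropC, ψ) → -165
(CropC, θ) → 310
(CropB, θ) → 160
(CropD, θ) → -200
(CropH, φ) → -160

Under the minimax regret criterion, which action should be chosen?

Column bests: θ=665, φ=690, ψ=560, ω=725.
CropF regrets: 155, 0, 215, 0 → max 215
CropD regrets: 865, 5, 575, 275 → max 865
CropB regrets: 505, 165, 435, 250 → max 505
CropG regrets: 0, 390, 160, 385 → max 390
CropH regrets: 625, 850, 170, 500 → max 850
CropC regrets: 355, 890, 725, 460 → max 890
CropE regrets: 840, 340, 0, 700 → max 840
Smallest max regret = 215 → CropF.

CropF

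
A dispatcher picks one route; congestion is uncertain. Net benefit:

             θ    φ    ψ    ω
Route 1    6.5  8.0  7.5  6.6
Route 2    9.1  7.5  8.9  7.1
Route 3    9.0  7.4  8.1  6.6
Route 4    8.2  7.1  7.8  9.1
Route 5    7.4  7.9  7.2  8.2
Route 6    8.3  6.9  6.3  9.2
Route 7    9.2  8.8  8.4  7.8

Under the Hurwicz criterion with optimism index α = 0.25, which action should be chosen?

Route 1: 0.25·8.0 + 0.75·6.5 = 6.875
Route 2: 0.25·9.1 + 0.75·7.1 = 7.6
Route 3: 0.25·9.0 + 0.75·6.6 = 7.2
Route 4: 0.25·9.1 + 0.75·7.1 = 7.6
Route 5: 0.25·8.2 + 0.75·7.2 = 7.45
Route 6: 0.25·9.2 + 0.75·6.3 = 7.025
Route 7: 0.25·9.2 + 0.75·7.8 = 8.15
Highest Hurwicz score = 8.15 → Route 7.

Route 7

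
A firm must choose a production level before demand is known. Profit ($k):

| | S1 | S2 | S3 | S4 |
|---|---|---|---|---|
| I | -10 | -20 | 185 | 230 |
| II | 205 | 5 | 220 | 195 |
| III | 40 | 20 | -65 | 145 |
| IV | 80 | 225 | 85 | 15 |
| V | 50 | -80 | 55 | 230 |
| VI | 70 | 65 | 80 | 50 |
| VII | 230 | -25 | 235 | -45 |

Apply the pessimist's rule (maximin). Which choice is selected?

VI

Row minima: I=-20, II=5, III=-65, IV=15, V=-80, VI=50, VII=-45
Best worst-case = 50 → VI.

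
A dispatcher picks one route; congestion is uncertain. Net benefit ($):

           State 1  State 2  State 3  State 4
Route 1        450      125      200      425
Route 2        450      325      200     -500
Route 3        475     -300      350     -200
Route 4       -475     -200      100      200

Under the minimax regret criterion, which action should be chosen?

Route 1

Column bests: State 1=475, State 2=325, State 3=350, State 4=425.
Route 1 regrets: 25, 200, 150, 0 → max 200
Route 2 regrets: 25, 0, 150, 925 → max 925
Route 3 regrets: 0, 625, 0, 625 → max 625
Route 4 regrets: 950, 525, 250, 225 → max 950
Smallest max regret = 200 → Route 1.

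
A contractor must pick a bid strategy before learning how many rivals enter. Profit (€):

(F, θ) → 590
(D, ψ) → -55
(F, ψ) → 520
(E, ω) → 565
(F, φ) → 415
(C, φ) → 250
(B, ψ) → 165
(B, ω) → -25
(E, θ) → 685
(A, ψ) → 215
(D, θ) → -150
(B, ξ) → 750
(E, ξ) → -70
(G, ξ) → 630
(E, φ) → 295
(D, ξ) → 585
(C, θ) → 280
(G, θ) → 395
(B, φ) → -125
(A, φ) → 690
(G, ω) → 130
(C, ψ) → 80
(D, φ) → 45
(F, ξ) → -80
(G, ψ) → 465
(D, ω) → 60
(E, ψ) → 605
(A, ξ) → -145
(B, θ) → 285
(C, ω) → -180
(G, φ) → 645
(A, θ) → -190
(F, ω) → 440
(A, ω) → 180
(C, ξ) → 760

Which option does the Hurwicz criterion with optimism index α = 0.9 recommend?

C

A: 0.9·690 + 0.1·(-190) = 602
B: 0.9·750 + 0.1·(-125) = 662.5
C: 0.9·760 + 0.1·(-180) = 666
D: 0.9·585 + 0.1·(-150) = 511.5
E: 0.9·685 + 0.1·(-70) = 609.5
F: 0.9·590 + 0.1·(-80) = 523
G: 0.9·645 + 0.1·130 = 593.5
Highest Hurwicz score = 666 → C.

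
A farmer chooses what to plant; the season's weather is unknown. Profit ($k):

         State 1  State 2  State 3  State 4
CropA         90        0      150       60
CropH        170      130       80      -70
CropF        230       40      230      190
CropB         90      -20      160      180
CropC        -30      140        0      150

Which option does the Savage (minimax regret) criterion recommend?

Column bests: State 1=230, State 2=140, State 3=230, State 4=190.
CropA regrets: 140, 140, 80, 130 → max 140
CropH regrets: 60, 10, 150, 260 → max 260
CropF regrets: 0, 100, 0, 0 → max 100
CropB regrets: 140, 160, 70, 10 → max 160
CropC regrets: 260, 0, 230, 40 → max 260
Smallest max regret = 100 → CropF.

CropF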